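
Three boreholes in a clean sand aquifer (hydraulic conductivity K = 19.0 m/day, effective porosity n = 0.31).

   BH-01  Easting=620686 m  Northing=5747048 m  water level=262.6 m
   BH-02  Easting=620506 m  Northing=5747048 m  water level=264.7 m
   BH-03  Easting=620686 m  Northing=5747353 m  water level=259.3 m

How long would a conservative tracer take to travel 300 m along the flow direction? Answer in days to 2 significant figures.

∂h/∂x = (264.7 − 262.6) / (620506 − 620686) = -0.01167
∂h/∂y = (259.3 − 262.6) / (5747353 − 5747048) = -0.01082
|∇h| = √(-0.01167² + -0.01082²) = 0.01591
Seepage velocity v = K·i/n = 19.0 × 0.01591 / 0.31 = 0.9751 m/day.
t = 300 / 0.9751 = 307.7 days.

310 days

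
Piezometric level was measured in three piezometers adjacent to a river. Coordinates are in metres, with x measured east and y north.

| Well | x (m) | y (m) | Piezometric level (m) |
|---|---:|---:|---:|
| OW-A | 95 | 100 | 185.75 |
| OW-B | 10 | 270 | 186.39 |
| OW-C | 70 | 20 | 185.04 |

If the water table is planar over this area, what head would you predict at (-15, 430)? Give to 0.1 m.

Differences from OW-A: to OW-B (Δx, Δy, Δh) = (-85, 170, +0.64); to OW-C = (-25, -80, -0.71).
Solve a·Δx + b·Δy = Δh: det = (-85)·(-80) − (-25)·170 = 11050.
∂h/∂x = [(+0.64)·(-80) − (-0.71)·170] / 11050 = +0.006290
∂h/∂y = [(-85)·(-0.71) − (-25)·(+0.64)] / 11050 = +0.006910
h(-15, 430) = 185.75 + (+0.006290)·(-110) + (+0.006910)·(330) = 185.75 -0.692 +2.280 = 187.338 m.

187.3 m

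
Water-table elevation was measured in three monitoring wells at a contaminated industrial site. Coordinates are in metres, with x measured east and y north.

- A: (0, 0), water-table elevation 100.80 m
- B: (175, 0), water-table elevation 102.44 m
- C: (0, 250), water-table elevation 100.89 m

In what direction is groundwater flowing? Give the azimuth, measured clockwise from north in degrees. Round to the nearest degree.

∂h/∂x = (102.44 − 100.80) / (175 − 0) = +0.009371
∂h/∂y = (100.89 − 100.80) / (250 − 0) = +0.0003600
Flow direction (−∇h) has components (-0.009371 E, -0.0003600 N).
Azimuth = atan2(E, N) = atan2(-0.009371, -0.0003600) = 267.8° ≈ 268°.

268°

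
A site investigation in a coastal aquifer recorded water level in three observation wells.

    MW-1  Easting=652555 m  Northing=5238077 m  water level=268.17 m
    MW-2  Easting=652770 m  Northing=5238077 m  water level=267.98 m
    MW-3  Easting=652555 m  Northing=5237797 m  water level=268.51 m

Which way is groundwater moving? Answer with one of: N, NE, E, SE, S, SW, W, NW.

NE

∂h/∂x = (267.98 − 268.17) / (652770 − 652555) = -0.0008837
∂h/∂y = (268.51 − 268.17) / (5237797 − 5238077) = -0.001214
Flow = −∇h = (+0.0008837 east, +0.001214 north), which points northeast.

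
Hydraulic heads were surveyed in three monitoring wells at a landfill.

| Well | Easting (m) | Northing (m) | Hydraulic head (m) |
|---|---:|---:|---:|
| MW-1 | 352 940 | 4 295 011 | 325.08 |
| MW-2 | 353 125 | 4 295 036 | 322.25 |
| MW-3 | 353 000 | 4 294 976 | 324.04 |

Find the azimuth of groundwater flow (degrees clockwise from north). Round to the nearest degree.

100°

Taking MW-1 as reference: MW-2−MW-1 = (185, 25, -2.83); MW-3−MW-1 = (60, -35, -1.04).
Determinant of the coordinate differences = 185·(-35) − 60·25 = -7975.
∂h/∂x = [(-2.83)·(-35) − (-1.04)·25] / -7975 = -0.01568
∂h/∂y = [185·(-1.04) − 60·(-2.83)] / -7975 = +0.002834
Flow direction (−∇h) has components (+0.01568 E, -0.002834 N).
Azimuth = atan2(E, N) = atan2(+0.01568, -0.002834) = 100.2° ≈ 100°.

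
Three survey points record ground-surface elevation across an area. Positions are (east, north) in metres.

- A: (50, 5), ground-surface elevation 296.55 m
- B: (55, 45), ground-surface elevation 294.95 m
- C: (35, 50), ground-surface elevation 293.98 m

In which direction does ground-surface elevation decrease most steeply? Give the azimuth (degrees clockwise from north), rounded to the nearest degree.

Three-point gradient (reference A): Δ to B = (5, 40, -1.60), Δ to C = (-15, 45, -2.57).
∂z/∂x = +0.03733, ∂z/∂y = -0.04467 (det = 825).
Steepest decrease is along −∇f: components (-0.03733 E, +0.04467 N).
Azimuth = atan2(-0.03733, +0.04467) = 320.1° ≈ 320°.

320°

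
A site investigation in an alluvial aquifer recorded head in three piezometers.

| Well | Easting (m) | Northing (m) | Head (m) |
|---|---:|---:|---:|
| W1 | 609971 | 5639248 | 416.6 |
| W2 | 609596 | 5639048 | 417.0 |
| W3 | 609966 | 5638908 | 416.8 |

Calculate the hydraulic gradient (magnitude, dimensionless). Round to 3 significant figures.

Differences from W1: to W2 (Δx, Δy, Δh) = (-375, -200, +0.4); to W3 = (-5, -340, +0.2).
Solve a·Δx + b·Δy = Δh: det = (-375)·(-340) − (-5)·(-200) = 126500.
∂h/∂x = [(+0.4)·(-340) − (+0.2)·(-200)] / 126500 = -0.0007589
∂h/∂y = [(-375)·(+0.2) − (-5)·(+0.4)] / 126500 = -0.0005771
|∇h| = √(-0.0007589² + -0.0005771²) = 0.0009534

0.000953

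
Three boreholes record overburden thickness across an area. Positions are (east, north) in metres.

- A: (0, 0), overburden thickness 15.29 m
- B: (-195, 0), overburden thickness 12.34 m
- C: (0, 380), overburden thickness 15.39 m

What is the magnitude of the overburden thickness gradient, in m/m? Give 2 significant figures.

0.015 m/m

∂d/∂x = (12.34 − 15.29) / (-195 − 0) = +0.01513
∂d/∂y = (15.39 − 15.29) / (380 − 0) = +0.0002632
|∇f| = √(0.01513² + 0.0002632²) = 0.01513 m/m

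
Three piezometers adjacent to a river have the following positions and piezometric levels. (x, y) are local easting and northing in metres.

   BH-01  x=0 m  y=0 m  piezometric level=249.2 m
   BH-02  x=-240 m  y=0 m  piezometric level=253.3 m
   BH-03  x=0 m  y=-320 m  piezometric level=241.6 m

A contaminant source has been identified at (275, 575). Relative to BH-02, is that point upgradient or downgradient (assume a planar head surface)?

∂h/∂x = (253.3 − 249.2) / (-240 − 0) = -0.01708
∂h/∂y = (241.6 − 249.2) / (-320 − 0) = +0.02375
Head at (275, 575) = 249.2 + (-0.01708)·(275) + (+0.02375)·(575) = 258.16 m.
That is higher than the 253.3 m at BH-02, so the point is upgradient.

upgradient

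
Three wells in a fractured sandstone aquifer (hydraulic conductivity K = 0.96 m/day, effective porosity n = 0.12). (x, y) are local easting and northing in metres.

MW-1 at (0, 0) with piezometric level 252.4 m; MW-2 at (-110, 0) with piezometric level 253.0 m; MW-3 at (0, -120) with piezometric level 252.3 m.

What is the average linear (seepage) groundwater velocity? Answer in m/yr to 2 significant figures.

16 m/yr

∂h/∂x = (253.0 − 252.4) / (-110 − 0) = -0.005455
∂h/∂y = (252.3 − 252.4) / (-120 − 0) = +0.0008333
|∇h| = √(-0.005455² + 0.0008333²) = 0.005518
Seepage velocity v = K·i/n = 0.96 × 0.005518 / 0.12 = 0.04414 m/day = 16.12 m/yr.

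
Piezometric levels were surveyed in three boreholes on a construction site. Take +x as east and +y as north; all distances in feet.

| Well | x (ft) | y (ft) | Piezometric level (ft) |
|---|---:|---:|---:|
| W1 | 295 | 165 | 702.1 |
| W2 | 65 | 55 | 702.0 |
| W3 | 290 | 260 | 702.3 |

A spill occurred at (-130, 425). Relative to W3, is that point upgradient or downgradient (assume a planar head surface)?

upgradient

With h = a·x + b·y + c and W1 as origin, the differences give:
  (-230)·a + (-110)·b = -0.1
  (-5)·a + 95·b = +0.2
Eliminate b (×95 and ×(-110), subtract): -22400·a = 12.50 → a = ∂h/∂x = -0.0005580
Back-substitute: b = ∂h/∂y = +0.002076.
Head at (-130, 425) = 702.1 + (-0.0005580)·(-425) + (+0.002076)·(260) = 702.88 ft.
That is higher than the 702.3 ft at W3, so the point is upgradient.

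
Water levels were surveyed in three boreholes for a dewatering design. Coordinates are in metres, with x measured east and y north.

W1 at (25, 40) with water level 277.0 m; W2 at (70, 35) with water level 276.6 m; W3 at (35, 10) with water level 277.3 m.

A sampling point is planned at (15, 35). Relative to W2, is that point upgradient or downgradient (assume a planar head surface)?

Differences from W1: to W2 (Δx, Δy, Δh) = (45, -5, -0.4); to W3 = (10, -30, +0.3).
Solve a·Δx + b·Δy = Δh: det = 45·(-30) − 10·(-5) = -1300.
∂h/∂x = [(-0.4)·(-30) − (+0.3)·(-5)] / -1300 = -0.01038
∂h/∂y = [45·(+0.3) − 10·(-0.4)] / -1300 = -0.01346
Head at (15, 35) = 277.0 + (-0.01038)·(-10) + (-0.01346)·(-5) = 277.17 m.
That is higher than the 276.6 m at W2, so the point is upgradient.

upgradient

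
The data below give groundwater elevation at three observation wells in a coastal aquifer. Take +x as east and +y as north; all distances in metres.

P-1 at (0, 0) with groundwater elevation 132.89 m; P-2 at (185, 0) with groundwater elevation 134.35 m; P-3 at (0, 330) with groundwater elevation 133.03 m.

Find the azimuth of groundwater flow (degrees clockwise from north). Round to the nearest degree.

267°

∂h/∂x = (134.35 − 132.89) / (185 − 0) = +0.007892
∂h/∂y = (133.03 − 132.89) / (330 − 0) = +0.0004242
Flow direction (−∇h) has components (-0.007892 E, -0.0004242 N).
Azimuth = atan2(E, N) = atan2(-0.007892, -0.0004242) = 266.9° ≈ 267°.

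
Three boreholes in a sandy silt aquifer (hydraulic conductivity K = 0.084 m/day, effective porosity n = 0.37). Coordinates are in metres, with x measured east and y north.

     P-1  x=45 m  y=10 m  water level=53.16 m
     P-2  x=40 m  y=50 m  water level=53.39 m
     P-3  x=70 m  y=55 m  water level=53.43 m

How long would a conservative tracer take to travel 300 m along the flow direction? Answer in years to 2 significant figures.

With h = a·x + b·y + c and P-1 as origin, the differences give:
  (-5)·a + 40·b = +0.23
  25·a + 45·b = +0.27
Eliminate b (×45 and ×40, subtract): -1225·a = -0.450 → a = ∂h/∂x = +0.0003673
Back-substitute: b = ∂h/∂y = +0.005796.
|∇h| = √(0.0003673² + 0.005796²) = 0.005808
Seepage velocity v = K·i/n = 0.084 × 0.005808 / 0.37 = 0.001319 m/day.
t = 300 / 0.001319 = 2.274e+05 days = 623 years.

620 years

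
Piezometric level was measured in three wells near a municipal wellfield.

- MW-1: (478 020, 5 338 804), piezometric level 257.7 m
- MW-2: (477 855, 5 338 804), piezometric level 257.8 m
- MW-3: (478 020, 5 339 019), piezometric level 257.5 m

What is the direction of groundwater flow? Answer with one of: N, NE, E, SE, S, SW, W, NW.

NE

∂h/∂x = (257.8 − 257.7) / (477855 − 478020) = -0.0006061
∂h/∂y = (257.5 − 257.7) / (5339019 − 5338804) = -0.0009302
Flow = −∇h = (+0.0006061 east, +0.0009302 north), which points northeast.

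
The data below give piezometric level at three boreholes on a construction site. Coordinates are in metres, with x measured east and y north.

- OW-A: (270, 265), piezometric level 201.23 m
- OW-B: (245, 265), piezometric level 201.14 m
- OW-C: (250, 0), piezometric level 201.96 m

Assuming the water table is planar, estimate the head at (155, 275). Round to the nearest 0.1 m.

Taking OW-A as reference: OW-B−OW-A = (-25, 0, -0.09); OW-C−OW-A = (-20, -265, +0.73).
Determinant of the coordinate differences = (-25)·(-265) − (-20)·0 = 6625.
∂h/∂x = [(-0.09)·(-265) − (+0.73)·0] / 6625 = +0.003600
∂h/∂y = [(-25)·(+0.73) − (-20)·(-0.09)] / 6625 = -0.003026
h(155, 275) = 201.23 + (+0.003600)·(-115) + (-0.003026)·(10) = 201.23 -0.414 -0.030 = 200.786 m.

200.8 m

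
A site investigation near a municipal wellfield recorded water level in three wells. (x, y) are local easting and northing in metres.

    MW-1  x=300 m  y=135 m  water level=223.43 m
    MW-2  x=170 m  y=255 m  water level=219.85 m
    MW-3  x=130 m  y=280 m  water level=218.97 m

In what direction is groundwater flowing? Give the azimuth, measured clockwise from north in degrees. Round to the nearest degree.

Three-point gradient (reference MW-1): Δ to MW-2 = (-130, 120, -3.58), Δ to MW-3 = (-170, 145, -4.46).
∂h/∂x = +0.01039, ∂h/∂y = -0.01858 (det = 1550).
Flow direction (−∇h) has components (-0.01039 E, +0.01858 N).
Azimuth = atan2(E, N) = atan2(-0.01039, +0.01858) = 330.8° ≈ 331°.

331°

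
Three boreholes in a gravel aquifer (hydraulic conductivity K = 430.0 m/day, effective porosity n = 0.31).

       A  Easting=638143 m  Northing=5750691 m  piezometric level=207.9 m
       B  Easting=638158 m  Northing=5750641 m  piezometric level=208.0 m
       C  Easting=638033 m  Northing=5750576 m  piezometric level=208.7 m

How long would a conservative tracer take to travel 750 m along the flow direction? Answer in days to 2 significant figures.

110 days

Taking A as reference: B−A = (15, -50, +0.1); C−A = (-110, -115, +0.8).
Determinant of the coordinate differences = 15·(-115) − (-110)·(-50) = -7225.
∂h/∂x = [(+0.1)·(-115) − (+0.8)·(-50)] / -7225 = -0.003945
∂h/∂y = [15·(+0.8) − (-110)·(+0.1)] / -7225 = -0.003183
|∇h| = √(-0.003945² + -0.003183²) = 0.005069
Seepage velocity v = K·i/n = 430.0 × 0.005069 / 0.31 = 7.031 m/day.
t = 750 / 7.031 = 106.7 days.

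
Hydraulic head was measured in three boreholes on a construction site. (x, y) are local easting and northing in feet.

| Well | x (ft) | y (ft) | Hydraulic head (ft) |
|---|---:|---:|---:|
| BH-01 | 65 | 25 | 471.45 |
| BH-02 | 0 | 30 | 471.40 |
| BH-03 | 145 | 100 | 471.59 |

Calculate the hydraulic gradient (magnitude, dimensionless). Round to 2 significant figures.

0.0013

Taking BH-01 as reference: BH-02−BH-01 = (-65, 5, -0.05); BH-03−BH-01 = (80, 75, +0.14).
Determinant of the coordinate differences = (-65)·75 − 80·5 = -5275.
∂h/∂x = [(-0.05)·75 − (+0.14)·5] / -5275 = +0.0008436
∂h/∂y = [(-65)·(+0.14) − 80·(-0.05)] / -5275 = +0.0009668
|∇h| = √(0.0008436² + 0.0009668²) = 0.001283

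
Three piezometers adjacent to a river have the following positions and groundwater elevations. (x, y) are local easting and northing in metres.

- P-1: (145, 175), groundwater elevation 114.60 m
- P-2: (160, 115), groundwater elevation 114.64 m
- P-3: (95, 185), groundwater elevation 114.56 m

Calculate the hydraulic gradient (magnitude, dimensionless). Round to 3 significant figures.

With h = a·x + b·y + c and P-1 as origin, the differences give:
  15·a + (-60)·b = +0.04
  (-50)·a + 10·b = -0.04
Eliminate b (×10 and ×(-60), subtract): -2850·a = -2.000 → a = ∂h/∂x = +0.0007018
Back-substitute: b = ∂h/∂y = -0.0004912.
|∇h| = √(0.0007018² + -0.0004912²) = 0.0008566

0.000857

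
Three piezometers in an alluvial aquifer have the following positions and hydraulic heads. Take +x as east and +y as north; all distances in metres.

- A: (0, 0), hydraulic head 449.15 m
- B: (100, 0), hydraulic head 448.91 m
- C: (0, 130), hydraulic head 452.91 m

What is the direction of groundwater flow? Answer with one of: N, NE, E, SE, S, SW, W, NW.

∂h/∂x = (448.91 − 449.15) / (100 − 0) = -0.002400
∂h/∂y = (452.91 − 449.15) / (130 − 0) = +0.02892
Flow = −∇h = (+0.002400 east, -0.02892 north), which points south.

S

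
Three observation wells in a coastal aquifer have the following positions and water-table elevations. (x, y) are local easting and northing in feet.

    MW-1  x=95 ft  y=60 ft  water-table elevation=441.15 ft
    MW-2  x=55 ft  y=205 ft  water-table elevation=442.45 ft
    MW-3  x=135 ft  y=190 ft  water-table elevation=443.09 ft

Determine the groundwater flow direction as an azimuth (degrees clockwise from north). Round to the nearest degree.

221°

With h = a·x + b·y + c and MW-1 as origin, the differences give:
  (-40)·a + 145·b = +1.30
  40·a + 130·b = +1.94
Eliminate b (×130 and ×145, subtract): -11000·a = -112.300 → a = ∂h/∂x = +0.01021
Back-substitute: b = ∂h/∂y = +0.01178.
Flow direction (−∇h) has components (-0.01021 E, -0.01178 N).
Azimuth = atan2(E, N) = atan2(-0.01021, -0.01178) = 220.9° ≈ 221°.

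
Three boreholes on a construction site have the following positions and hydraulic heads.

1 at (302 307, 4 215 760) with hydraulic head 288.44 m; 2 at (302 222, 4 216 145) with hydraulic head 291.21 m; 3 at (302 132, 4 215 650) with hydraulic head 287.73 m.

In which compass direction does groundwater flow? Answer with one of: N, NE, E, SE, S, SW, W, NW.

With h = a·x + b·y + c and 1 as origin, the differences give:
  (-85)·a + 385·b = +2.77
  (-175)·a + (-110)·b = -0.71
Eliminate b (×(-110) and ×385, subtract): 76725·a = -31.350 → a = ∂h/∂x = -0.0004086
Back-substitute: b = ∂h/∂y = +0.007105.
Flow = −∇h = (+0.0004086 east, -0.007105 north), which points south.

S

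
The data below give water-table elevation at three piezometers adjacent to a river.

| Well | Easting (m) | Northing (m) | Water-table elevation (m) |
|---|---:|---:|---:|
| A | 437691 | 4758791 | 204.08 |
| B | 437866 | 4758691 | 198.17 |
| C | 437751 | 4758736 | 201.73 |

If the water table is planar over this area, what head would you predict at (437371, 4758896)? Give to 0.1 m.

With h = a·x + b·y + c and A as origin, the differences give:
  175·a + (-100)·b = -5.91
  60·a + (-55)·b = -2.35
Eliminate b (×(-55) and ×(-100), subtract): -3625·a = 90.050 → a = ∂h/∂x = -0.02484
Back-substitute: b = ∂h/∂y = +0.01563.
h(437371, 4758896) = 204.08 + (-0.02484)·(-320) + (+0.01563)·(105) = 204.08 +7.949 +1.641 = 213.670 m.

213.7 m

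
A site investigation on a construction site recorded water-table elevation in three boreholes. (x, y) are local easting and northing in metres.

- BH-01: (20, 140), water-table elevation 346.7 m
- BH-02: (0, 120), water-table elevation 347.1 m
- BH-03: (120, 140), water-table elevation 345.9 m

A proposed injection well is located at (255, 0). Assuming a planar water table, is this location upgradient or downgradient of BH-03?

upgradient

Differences from BH-01: to BH-02 (Δx, Δy, Δh) = (-20, -20, +0.4); to BH-03 = (100, 0, -0.8).
Determinant of the coordinate differences = (-20)·0 − 100·(-20) = 2000.
∂h/∂x = [(+0.4)·0 − (-0.8)·(-20)] / 2000 = -0.008000
∂h/∂y = [(-20)·(-0.8) − 100·(+0.4)] / 2000 = -0.01200
Head at (255, 0) = 346.7 + (-0.008000)·(235) + (-0.01200)·(-140) = 346.50 m.
That is higher than the 345.9 m at BH-03, so the point is upgradient.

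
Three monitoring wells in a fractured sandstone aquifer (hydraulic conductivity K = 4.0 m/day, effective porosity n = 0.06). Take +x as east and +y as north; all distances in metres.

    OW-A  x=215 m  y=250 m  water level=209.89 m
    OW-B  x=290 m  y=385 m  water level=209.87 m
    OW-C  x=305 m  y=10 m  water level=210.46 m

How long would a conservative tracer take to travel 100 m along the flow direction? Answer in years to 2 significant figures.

Taking OW-A as reference: OW-B−OW-A = (75, 135, -0.02); OW-C−OW-A = (90, -240, +0.57).
Determinant of the coordinate differences = 75·(-240) − 90·135 = -30150.
∂h/∂x = [(-0.02)·(-240) − (+0.57)·135] / -30150 = +0.002393
∂h/∂y = [75·(+0.57) − 90·(-0.02)] / -30150 = -0.001478
|∇h| = √(0.002393² + -0.001478²) = 0.002813
Seepage velocity v = K·i/n = 4.0 × 0.002813 / 0.06 = 0.1875 m/day.
t = 100 / 0.1875 = 533.3 days = 1.46 years.

1.5 years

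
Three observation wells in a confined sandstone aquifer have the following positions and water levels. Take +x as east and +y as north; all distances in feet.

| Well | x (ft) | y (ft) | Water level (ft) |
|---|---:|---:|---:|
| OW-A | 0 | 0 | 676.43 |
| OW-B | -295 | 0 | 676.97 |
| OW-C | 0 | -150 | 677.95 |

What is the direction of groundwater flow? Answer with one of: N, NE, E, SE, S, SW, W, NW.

∂h/∂x = (676.97 − 676.43) / (-295 − 0) = -0.001831
∂h/∂y = (677.95 − 676.43) / (-150 − 0) = -0.01013
Flow = −∇h = (+0.001831 east, +0.01013 north), which points north.

N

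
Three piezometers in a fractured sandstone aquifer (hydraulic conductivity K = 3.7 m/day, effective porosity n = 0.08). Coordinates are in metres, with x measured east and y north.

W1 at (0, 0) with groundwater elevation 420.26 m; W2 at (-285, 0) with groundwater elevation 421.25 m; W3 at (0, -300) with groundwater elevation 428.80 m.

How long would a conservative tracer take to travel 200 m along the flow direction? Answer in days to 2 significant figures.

150 days

∂h/∂x = (421.25 − 420.26) / (-285 − 0) = -0.003474
∂h/∂y = (428.80 − 420.26) / (-300 − 0) = -0.02847
|∇h| = √(-0.003474² + -0.02847²) = 0.02868
Seepage velocity v = K·i/n = 3.7 × 0.02868 / 0.08 = 1.326 m/day.
t = 200 / 1.326 = 150.8 days.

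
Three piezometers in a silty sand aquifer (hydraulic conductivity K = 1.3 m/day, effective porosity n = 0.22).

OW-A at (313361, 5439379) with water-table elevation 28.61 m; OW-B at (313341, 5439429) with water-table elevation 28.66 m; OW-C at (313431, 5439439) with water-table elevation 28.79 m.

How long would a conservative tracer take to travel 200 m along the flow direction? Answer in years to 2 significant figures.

47 years

With h = a·x + b·y + c and OW-A as origin, the differences give:
  (-20)·a + 50·b = +0.05
  70·a + 60·b = +0.18
Eliminate b (×60 and ×50, subtract): -4700·a = -6.000 → a = ∂h/∂x = +0.001277
Back-substitute: b = ∂h/∂y = +0.001511.
|∇h| = √(0.001277² + 0.001511²) = 0.001978
Seepage velocity v = K·i/n = 1.3 × 0.001978 / 0.22 = 0.01169 m/day.
t = 200 / 0.01169 = 1.711e+04 days = 46.8 years.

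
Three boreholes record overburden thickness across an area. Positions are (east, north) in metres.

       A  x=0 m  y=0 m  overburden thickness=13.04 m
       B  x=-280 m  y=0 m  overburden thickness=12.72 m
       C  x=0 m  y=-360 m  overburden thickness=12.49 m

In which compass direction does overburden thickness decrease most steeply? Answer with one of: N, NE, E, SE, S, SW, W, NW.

∂d/∂x = (12.72 − 13.04) / (-280 − 0) = +0.001143
∂d/∂y = (12.49 − 13.04) / (-360 − 0) = +0.001528
Steepest decrease is along −∇f = (-0.001143 E, -0.001528 N) → southwest.

SW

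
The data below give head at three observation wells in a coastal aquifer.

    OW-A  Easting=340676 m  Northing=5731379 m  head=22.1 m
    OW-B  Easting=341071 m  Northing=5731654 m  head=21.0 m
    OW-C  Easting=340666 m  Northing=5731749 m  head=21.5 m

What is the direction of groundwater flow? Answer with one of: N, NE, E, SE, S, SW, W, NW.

Taking OW-A as reference: OW-B−OW-A = (395, 275, -1.1); OW-C−OW-A = (-10, 370, -0.6).
Determinant of the coordinate differences = 395·370 − (-10)·275 = 148900.
∂h/∂x = [(-1.1)·370 − (-0.6)·275] / 148900 = -0.001625
∂h/∂y = [395·(-0.6) − (-10)·(-1.1)] / 148900 = -0.001666
Flow = −∇h = (+0.001625 east, +0.001666 north), which points northeast.

NE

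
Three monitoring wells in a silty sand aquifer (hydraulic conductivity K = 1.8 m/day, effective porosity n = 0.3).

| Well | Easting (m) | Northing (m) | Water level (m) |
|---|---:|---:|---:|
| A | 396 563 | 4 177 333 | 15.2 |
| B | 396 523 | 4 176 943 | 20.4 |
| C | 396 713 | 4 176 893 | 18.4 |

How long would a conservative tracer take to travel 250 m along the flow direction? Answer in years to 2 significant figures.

Differences from A: to B (Δx, Δy, Δh) = (-40, -390, +5.2); to C = (150, -440, +3.2).
Determinant of the coordinate differences = (-40)·(-440) − 150·(-390) = 76100.
∂h/∂x = [(+5.2)·(-440) − (+3.2)·(-390)] / 76100 = -0.01367
∂h/∂y = [(-40)·(+3.2) − 150·(+5.2)] / 76100 = -0.01193
|∇h| = √(-0.01367² + -0.01193²) = 0.01814
Seepage velocity v = K·i/n = 1.8 × 0.01814 / 0.3 = 0.1088 m/day.
t = 250 / 0.1088 = 2298 days = 6.29 years.

6.3 years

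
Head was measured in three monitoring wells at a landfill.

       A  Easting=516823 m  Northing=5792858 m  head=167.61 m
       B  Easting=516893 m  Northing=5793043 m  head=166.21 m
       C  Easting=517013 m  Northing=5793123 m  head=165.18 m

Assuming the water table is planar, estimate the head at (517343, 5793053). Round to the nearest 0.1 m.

164.0 m

Taking A as reference: B−A = (70, 185, -1.40); C−A = (190, 265, -2.43).
Solve a·Δx + b·Δy = Δh: det = 70·265 − 190·185 = -16600.
∂h/∂x = [(-1.40)·265 − (-2.43)·185] / -16600 = -0.004732
∂h/∂y = [70·(-2.43) − 190·(-1.40)] / -16600 = -0.005777
h(517343, 5793053) = 167.61 + (-0.004732)·(520) + (-0.005777)·(195) = 167.61 -2.461 -1.127 = 164.023 m.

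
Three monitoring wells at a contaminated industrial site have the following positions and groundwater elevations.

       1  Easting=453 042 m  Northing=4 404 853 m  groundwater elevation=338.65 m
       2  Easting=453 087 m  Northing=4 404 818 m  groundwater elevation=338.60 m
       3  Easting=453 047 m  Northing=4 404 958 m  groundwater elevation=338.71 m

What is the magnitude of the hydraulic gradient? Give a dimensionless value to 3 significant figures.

With h = a·x + b·y + c and 1 as origin, the differences give:
  45·a + (-35)·b = -0.05
  5·a + 105·b = +0.06
Eliminate b (×105 and ×(-35), subtract): 4900·a = -3.150 → a = ∂h/∂x = -0.0006429
Back-substitute: b = ∂h/∂y = +0.0006020.
|∇h| = √(-0.0006429² + 0.0006020²) = 0.0008808

0.000881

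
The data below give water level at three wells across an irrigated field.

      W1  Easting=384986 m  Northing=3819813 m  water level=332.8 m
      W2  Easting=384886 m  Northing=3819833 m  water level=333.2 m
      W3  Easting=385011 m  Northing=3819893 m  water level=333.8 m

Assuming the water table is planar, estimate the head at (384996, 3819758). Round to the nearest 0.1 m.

Taking W1 as reference: W2−W1 = (-100, 20, +0.4); W3−W1 = (25, 80, +1.0).
Determinant of the coordinate differences = (-100)·80 − 25·20 = -8500.
∂h/∂x = [(+0.4)·80 − (+1.0)·20] / -8500 = -0.001412
∂h/∂y = [(-100)·(+1.0) − 25·(+0.4)] / -8500 = +0.01294
h(384996, 3819758) = 332.8 + (-0.001412)·(10) + (+0.01294)·(-55) = 332.8 -0.014 -0.712 = 332.074 m.

332.1 m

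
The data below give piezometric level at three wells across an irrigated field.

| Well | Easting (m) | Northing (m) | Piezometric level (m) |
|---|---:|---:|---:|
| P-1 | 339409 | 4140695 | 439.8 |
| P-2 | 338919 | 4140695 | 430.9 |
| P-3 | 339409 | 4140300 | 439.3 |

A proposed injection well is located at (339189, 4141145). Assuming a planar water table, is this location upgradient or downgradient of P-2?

∂h/∂x = (430.9 − 439.8) / (338919 − 339409) = +0.01816
∂h/∂y = (439.3 − 439.8) / (4140300 − 4140695) = +0.001266
Head at (339189, 4141145) = 439.8 + (+0.01816)·(-220) + (+0.001266)·(450) = 436.37 m.
That is higher than the 430.9 m at P-2, so the point is upgradient.

upgradient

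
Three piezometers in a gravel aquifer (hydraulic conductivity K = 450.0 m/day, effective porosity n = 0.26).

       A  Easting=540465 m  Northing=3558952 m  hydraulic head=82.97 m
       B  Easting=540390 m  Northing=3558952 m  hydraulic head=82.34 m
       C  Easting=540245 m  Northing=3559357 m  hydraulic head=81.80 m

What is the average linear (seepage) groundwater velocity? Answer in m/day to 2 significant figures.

Differences from A: to B (Δx, Δy, Δh) = (-75, 0, -0.63); to C = (-220, 405, -1.17).
Solve a·Δx + b·Δy = Δh: det = (-75)·405 − (-220)·0 = -30375.
∂h/∂x = [(-0.63)·405 − (-1.17)·0] / -30375 = +0.008400
∂h/∂y = [(-75)·(-1.17) − (-220)·(-0.63)] / -30375 = +0.001674
|∇h| = √(0.008400² + 0.001674²) = 0.008565
Seepage velocity v = K·i/n = 450.0 × 0.008565 / 0.26 = 14.82 m/day.

15 m/day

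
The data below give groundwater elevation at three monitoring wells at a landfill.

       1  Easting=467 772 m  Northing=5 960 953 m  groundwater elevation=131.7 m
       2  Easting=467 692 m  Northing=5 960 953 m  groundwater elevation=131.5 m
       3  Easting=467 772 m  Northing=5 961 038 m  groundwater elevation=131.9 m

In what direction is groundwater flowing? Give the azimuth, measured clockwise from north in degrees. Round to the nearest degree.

227°

∂h/∂x = (131.5 − 131.7) / (467692 − 467772) = +0.002500
∂h/∂y = (131.9 − 131.7) / (5961038 − 5960953) = +0.002353
Flow direction (−∇h) has components (-0.002500 E, -0.002353 N).
Azimuth = atan2(E, N) = atan2(-0.002500, -0.002353) = 226.7° ≈ 227°.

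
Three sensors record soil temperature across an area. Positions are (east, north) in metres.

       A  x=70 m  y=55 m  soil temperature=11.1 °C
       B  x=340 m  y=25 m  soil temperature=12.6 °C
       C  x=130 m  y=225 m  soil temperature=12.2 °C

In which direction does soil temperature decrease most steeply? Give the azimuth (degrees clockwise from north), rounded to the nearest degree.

234°

Differences from A: to B (Δx, Δy, Δh) = (270, -30, +1.5); to C = (60, 170, +1.1).
Determinant of the coordinate differences = 270·170 − 60·(-30) = 47700.
∂T/∂x = [(+1.5)·170 − (+1.1)·(-30)] / 47700 = +0.006038
∂T/∂y = [270·(+1.1) − 60·(+1.5)] / 47700 = +0.004340
Steepest decrease is along −∇f: components (-0.006038 E, -0.004340 N).
Azimuth = atan2(-0.006038, -0.004340) = 234.3° ≈ 234°.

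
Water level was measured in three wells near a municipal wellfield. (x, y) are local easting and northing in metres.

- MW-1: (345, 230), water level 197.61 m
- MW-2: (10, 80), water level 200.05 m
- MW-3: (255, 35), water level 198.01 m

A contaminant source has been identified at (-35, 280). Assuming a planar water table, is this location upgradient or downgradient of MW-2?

With h = a·x + b·y + c and MW-1 as origin, the differences give:
  (-335)·a + (-150)·b = +2.44
  (-90)·a + (-195)·b = +0.40
Eliminate b (×(-195) and ×(-150), subtract): 51825·a = -415.800 → a = ∂h/∂x = -0.008023
Back-substitute: b = ∂h/∂y = +0.001652.
Head at (-35, 280) = 197.61 + (-0.008023)·(-380) + (+0.001652)·(50) = 200.74 m.
That is higher than the 200.05 m at MW-2, so the point is upgradient.

upgradient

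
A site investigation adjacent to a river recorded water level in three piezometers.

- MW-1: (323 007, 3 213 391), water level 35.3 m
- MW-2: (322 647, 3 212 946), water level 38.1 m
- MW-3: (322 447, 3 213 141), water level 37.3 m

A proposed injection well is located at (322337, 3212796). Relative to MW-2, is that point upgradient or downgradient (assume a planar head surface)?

Differences from MW-1: to MW-2 (Δx, Δy, Δh) = (-360, -445, +2.8); to MW-3 = (-560, -250, +2.0).
Solve a·Δx + b·Δy = Δh: det = (-360)·(-250) − (-560)·(-445) = -159200.
∂h/∂x = [(+2.8)·(-250) − (+2.0)·(-445)] / -159200 = -0.001193
∂h/∂y = [(-360)·(+2.0) − (-560)·(+2.8)] / -159200 = -0.005327
Head at (322337, 3212796) = 35.3 + (-0.001193)·(-670) + (-0.005327)·(-595) = 39.27 m.
That is higher than the 38.1 m at MW-2, so the point is upgradient.

upgradient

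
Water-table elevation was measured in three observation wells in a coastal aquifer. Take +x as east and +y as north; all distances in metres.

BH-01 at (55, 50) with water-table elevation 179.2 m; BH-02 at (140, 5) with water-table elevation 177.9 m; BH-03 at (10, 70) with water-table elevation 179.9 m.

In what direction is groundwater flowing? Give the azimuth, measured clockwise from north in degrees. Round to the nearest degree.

080°

With h = a·x + b·y + c and BH-01 as origin, the differences give:
  85·a + (-45)·b = -1.3
  (-45)·a + 20·b = +0.7
Eliminate b (×20 and ×(-45), subtract): -325·a = 5.50 → a = ∂h/∂x = -0.01692
Back-substitute: b = ∂h/∂y = -0.003077.
Flow direction (−∇h) has components (+0.01692 E, +0.003077 N).
Azimuth = atan2(E, N) = atan2(+0.01692, +0.003077) = 79.7° ≈ 080°.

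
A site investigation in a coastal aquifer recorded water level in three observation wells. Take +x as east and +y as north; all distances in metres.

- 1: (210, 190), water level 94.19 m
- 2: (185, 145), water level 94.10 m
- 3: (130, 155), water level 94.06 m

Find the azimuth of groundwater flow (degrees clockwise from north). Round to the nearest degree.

Taking 1 as reference: 2−1 = (-25, -45, -0.09); 3−1 = (-80, -35, -0.13).
Determinant of the coordinate differences = (-25)·(-35) − (-80)·(-45) = -2725.
∂h/∂x = [(-0.09)·(-35) − (-0.13)·(-45)] / -2725 = +0.0009908
∂h/∂y = [(-25)·(-0.13) − (-80)·(-0.09)] / -2725 = +0.001450
Flow direction (−∇h) has components (-0.0009908 E, -0.001450 N).
Azimuth = atan2(E, N) = atan2(-0.0009908, -0.001450) = 214.4° ≈ 214°.

214°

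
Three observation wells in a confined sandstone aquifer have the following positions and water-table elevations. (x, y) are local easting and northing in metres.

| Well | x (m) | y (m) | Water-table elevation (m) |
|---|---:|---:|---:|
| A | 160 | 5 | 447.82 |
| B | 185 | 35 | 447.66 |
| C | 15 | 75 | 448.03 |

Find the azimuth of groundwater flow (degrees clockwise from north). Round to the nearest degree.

044°

Differences from A: to B (Δx, Δy, Δh) = (25, 30, -0.16); to C = (-145, 70, +0.21).
Determinant of the coordinate differences = 25·70 − (-145)·30 = 6100.
∂h/∂x = [(-0.16)·70 − (+0.21)·30] / 6100 = -0.002869
∂h/∂y = [25·(+0.21) − (-145)·(-0.16)] / 6100 = -0.002943
Flow direction (−∇h) has components (+0.002869 E, +0.002943 N).
Azimuth = atan2(E, N) = atan2(+0.002869, +0.002943) = 44.3° ≈ 044°.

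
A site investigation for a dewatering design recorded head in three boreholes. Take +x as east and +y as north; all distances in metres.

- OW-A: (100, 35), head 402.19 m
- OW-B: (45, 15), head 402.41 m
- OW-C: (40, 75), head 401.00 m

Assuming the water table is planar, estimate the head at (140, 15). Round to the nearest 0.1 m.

402.8 m

Taking OW-A as reference: OW-B−OW-A = (-55, -20, +0.22); OW-C−OW-A = (-60, 40, -1.19).
Solve a·Δx + b·Δy = Δh: det = (-55)·40 − (-60)·(-20) = -3400.
∂h/∂x = [(+0.22)·40 − (-1.19)·(-20)] / -3400 = +0.004412
∂h/∂y = [(-55)·(-1.19) − (-60)·(+0.22)] / -3400 = -0.02313
h(140, 15) = 402.19 + (+0.004412)·(40) + (-0.02313)·(-20) = 402.19 +0.176 +0.463 = 402.829 m.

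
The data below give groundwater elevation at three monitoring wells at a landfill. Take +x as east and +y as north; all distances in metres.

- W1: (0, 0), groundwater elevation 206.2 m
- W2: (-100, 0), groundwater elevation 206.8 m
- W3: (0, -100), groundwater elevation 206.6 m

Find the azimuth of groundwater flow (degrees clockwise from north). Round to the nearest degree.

∂h/∂x = (206.8 − 206.2) / (-100 − 0) = -0.006000
∂h/∂y = (206.6 − 206.2) / (-100 − 0) = -0.004000
Flow direction (−∇h) has components (+0.006000 E, +0.004000 N).
Azimuth = atan2(E, N) = atan2(+0.006000, +0.004000) = 56.3° ≈ 056°.

056°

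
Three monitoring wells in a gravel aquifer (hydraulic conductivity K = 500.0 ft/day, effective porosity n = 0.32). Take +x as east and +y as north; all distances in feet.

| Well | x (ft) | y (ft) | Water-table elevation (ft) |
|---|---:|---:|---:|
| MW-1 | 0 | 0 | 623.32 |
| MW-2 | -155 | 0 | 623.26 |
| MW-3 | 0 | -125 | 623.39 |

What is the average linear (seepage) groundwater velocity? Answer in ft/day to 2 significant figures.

1.1 ft/day

∂h/∂x = (623.26 − 623.32) / (-155 − 0) = +0.0003871
∂h/∂y = (623.39 − 623.32) / (-125 − 0) = -0.0005600
|∇h| = √(0.0003871² + -0.0005600²) = 0.0006808
Seepage velocity v = K·i/n = 500.0 × 0.0006808 / 0.32 = 1.064 ft/day.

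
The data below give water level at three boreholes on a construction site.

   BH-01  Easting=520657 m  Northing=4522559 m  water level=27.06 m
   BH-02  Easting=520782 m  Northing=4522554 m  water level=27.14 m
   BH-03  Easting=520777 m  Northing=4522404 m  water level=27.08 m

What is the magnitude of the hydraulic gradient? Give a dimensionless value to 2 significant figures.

With h = a·x + b·y + c and BH-01 as origin, the differences give:
  125·a + (-5)·b = +0.08
  120·a + (-155)·b = +0.02
Eliminate b (×(-155) and ×(-5), subtract): -18775·a = -12.300 → a = ∂h/∂x = +0.0006551
Back-substitute: b = ∂h/∂y = +0.0003782.
|∇h| = √(0.0006551² + 0.0003782²) = 0.0007564

0.00076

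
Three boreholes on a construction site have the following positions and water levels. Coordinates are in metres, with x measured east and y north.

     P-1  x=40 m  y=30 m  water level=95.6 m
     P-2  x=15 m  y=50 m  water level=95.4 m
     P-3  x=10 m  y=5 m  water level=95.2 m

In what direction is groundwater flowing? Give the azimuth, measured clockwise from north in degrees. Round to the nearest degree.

253°

With h = a·x + b·y + c and P-1 as origin, the differences give:
  (-25)·a + 20·b = -0.2
  (-30)·a + (-25)·b = -0.4
Eliminate b (×(-25) and ×20, subtract): 1225·a = 13.00 → a = ∂h/∂x = +0.01061
Back-substitute: b = ∂h/∂y = +0.003265.
Flow direction (−∇h) has components (-0.01061 E, -0.003265 N).
Azimuth = atan2(E, N) = atan2(-0.01061, -0.003265) = 252.9° ≈ 253°.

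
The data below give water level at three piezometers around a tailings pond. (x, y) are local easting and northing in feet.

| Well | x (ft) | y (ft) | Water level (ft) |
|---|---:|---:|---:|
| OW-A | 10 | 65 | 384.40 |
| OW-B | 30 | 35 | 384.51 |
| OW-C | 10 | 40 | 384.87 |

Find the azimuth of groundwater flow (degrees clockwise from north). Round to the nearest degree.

Differences from OW-A: to OW-B (Δx, Δy, Δh) = (20, -30, +0.11); to OW-C = (0, -25, +0.47).
Determinant of the coordinate differences = 20·(-25) − 0·(-30) = -500.
∂h/∂x = [(+0.11)·(-25) − (+0.47)·(-30)] / -500 = -0.02270
∂h/∂y = [20·(+0.47) − 0·(+0.11)] / -500 = -0.01880
Flow direction (−∇h) has components (+0.02270 E, +0.01880 N).
Azimuth = atan2(E, N) = atan2(+0.02270, +0.01880) = 50.4° ≈ 050°.

050°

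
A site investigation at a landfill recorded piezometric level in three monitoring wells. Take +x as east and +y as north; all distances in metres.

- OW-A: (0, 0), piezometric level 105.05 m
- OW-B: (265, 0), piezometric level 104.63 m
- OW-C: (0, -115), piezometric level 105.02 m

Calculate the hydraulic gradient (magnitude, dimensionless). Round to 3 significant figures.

0.00161

∂h/∂x = (104.63 − 105.05) / (265 − 0) = -0.001585
∂h/∂y = (105.02 − 105.05) / (-115 − 0) = +0.0002609
|∇h| = √(-0.001585² + 0.0002609²) = 0.001606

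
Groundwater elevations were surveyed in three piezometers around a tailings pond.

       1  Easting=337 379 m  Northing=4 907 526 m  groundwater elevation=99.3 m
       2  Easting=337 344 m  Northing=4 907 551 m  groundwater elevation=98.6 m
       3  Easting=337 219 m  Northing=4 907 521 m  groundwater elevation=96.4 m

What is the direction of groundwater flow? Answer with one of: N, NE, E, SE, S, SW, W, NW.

W

Differences from 1: to 2 (Δx, Δy, Δh) = (-35, 25, -0.7); to 3 = (-160, -5, -2.9).
Solve a·Δx + b·Δy = Δh: det = (-35)·(-5) − (-160)·25 = 4175.
∂h/∂x = [(-0.7)·(-5) − (-2.9)·25] / 4175 = +0.01820
∂h/∂y = [(-35)·(-2.9) − (-160)·(-0.7)] / 4175 = -0.002515
Flow = −∇h = (-0.01820 east, +0.002515 north), which points west.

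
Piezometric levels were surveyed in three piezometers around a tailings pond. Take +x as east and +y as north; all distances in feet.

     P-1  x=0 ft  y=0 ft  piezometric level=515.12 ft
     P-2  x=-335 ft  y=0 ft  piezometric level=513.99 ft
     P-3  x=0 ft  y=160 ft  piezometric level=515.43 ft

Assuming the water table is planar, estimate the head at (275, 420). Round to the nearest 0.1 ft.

516.9 ft

∂h/∂x = (513.99 − 515.12) / (-335 − 0) = +0.003373
∂h/∂y = (515.43 − 515.12) / (160 − 0) = +0.001937
h(275, 420) = 515.12 + (+0.003373)·(275) + (+0.001937)·(420) = 515.12 +0.928 +0.814 = 516.861 ft.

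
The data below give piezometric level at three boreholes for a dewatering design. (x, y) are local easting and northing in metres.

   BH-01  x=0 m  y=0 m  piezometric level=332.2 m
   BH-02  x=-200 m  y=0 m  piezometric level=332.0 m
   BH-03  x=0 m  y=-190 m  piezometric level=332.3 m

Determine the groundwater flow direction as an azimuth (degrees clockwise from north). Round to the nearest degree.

298°

∂h/∂x = (332.0 − 332.2) / (-200 − 0) = +0.0010000
∂h/∂y = (332.3 − 332.2) / (-190 − 0) = -0.0005263
Flow direction (−∇h) has components (-0.0010000 E, +0.0005263 N).
Azimuth = atan2(E, N) = atan2(-0.0010000, +0.0005263) = 297.8° ≈ 298°.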